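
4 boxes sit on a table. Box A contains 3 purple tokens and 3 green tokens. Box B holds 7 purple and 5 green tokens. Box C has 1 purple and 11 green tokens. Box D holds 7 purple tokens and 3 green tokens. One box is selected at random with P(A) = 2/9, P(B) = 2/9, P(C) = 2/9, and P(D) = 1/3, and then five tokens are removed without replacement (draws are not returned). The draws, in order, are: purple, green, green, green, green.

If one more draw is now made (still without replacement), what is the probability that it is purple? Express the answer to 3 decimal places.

0.082

The likelihood of the observed sequence under each hypothesis: P(data | box A) = (3/6)(3/5)(2/4)(1/3)(0/2) = 0; P(data | box B) = (7/12)(5/11)(4/10)(3/9)(2/8) = 0.0088384; P(data | box C) = (1/12)(11/11)(10/10)(9/9)(8/8) = 0.083333; P(data | box D) = (7/10)(3/9)(2/8)(1/7)(0/6) = 0.
Weighting by the prior gives 2/9 · 0 = 0, 2/9 · 0.0088384 = 0.0019641, 2/9 · 0.083333 = 0.018519, 1/3 · 0 = 0; with total 0.020483.
Normalising, the posterior is P(box A | data) = 0, P(box B | data) = 0.09589, P(box C | data) = 0.90411, P(box D | data) = 0.
So P(purple next | data) = Σ P(purple next | H) P(H | data) = (6/7)(0.09589) + (0)(0.90411) = 0.082192.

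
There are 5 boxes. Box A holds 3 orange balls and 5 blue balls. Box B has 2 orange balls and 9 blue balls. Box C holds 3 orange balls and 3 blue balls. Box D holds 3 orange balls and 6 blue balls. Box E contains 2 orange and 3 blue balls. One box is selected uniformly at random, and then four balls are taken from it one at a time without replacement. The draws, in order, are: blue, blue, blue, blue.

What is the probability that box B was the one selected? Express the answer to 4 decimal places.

0.6672

Under each hypothesis, the probability of the observed sequence is: P(data | box A) = (5/8)(4/7)(3/6)(2/5) = 0.071429; P(data | box B) = (9/11)(8/10)(7/9)(6/8) = 0.38182; P(data | box C) = (3/6)(2/5)(1/4)(0/3) = 0; P(data | box D) = (6/9)(5/8)(4/7)(3/6) = 0.11905; P(data | box E) = (3/5)(2/4)(1/3)(0/2) = 0.
Multiplying each by its prior: 1/5 · 0.071429 = 0.014286, 1/5 · 0.38182 = 0.076364, 1/5 · 0 = 0, 1/5 · 0.11905 = 0.02381, 1/5 · 0 = 0; these sum to 0.11446.
So P(box B | data) = (0.076364) / (0.11446) = 0.66717.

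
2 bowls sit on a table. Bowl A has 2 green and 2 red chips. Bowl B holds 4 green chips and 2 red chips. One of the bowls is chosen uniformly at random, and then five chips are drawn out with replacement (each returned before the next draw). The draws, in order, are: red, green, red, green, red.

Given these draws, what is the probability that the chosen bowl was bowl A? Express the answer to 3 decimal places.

0.655

Under each hypothesis, the probability of the observed sequence is: P(data | bowl A) = (2/4)(2/4)(2/4)(2/4)(2/4) = 0.03125; P(data | bowl B) = (2/6)(4/6)(2/6)(4/6)(2/6) = 0.016461.
Multiplying each by its prior: 1/2 · 0.03125 = 0.015625, 1/2 · 0.016461 = 0.0082305; with total 0.023855.
Therefore the posterior P(bowl A | data) = (0.015625) / (0.023855) = 0.65499.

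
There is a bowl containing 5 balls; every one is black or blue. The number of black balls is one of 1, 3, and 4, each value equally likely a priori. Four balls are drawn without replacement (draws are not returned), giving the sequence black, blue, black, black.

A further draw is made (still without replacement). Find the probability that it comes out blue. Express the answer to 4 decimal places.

Compute the likelihood of the observed sequence for each case: P(data | r = 1) = (1/5)(4/4)(0/3) = 0; P(data | r = 3) = (3/5)(2/4)(2/3)(1/2) = 1/10; P(data | r = 4) = (4/5)(1/4)(3/3)(2/2) = 1/5.
Multiplying each by its prior: 1/3 · 0 = 0, 1/3 · 1/10 = 1/30, 1/3 · 1/5 = 1/15; with total 1/10.
Normalising, the posterior is P(r = 1 | data) = 0, P(r = 3 | data) = 1/3, P(r = 4 | data) = 2/3.
So P(blue next | data) = Σ P(blue next | H) P(H | data) = (1)(1/3) + (0)(2/3) = 1/3.

0.3333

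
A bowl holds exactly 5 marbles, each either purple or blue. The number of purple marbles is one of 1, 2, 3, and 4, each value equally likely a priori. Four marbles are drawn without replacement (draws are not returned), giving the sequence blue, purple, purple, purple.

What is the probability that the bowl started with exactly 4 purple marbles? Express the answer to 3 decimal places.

The likelihood of the observed sequence under each hypothesis: P(data | r = 1) = (4/5)(1/4)(0/3) = 0; P(data | r = 2) = (3/5)(2/4)(1/3)(0/2) = 0; P(data | r = 3) = (2/5)(3/4)(2/3)(1/2) = 1/10; P(data | r = 4) = (1/5)(4/4)(3/3)(2/2) = 1/5.
The prior-weighted likelihoods are 1/4 · 0 = 0, 1/4 · 0 = 0, 1/4 · 1/10 = 1/40, 1/4 · 1/5 = 1/20; with total 3/40.
Hence P(r = 4 | data) = (1/20) / (3/40) = 2/3.

0.667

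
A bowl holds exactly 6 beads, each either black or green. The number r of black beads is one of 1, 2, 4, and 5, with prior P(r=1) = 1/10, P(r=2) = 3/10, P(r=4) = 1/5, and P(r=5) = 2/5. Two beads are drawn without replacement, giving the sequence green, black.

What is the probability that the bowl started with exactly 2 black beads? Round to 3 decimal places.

For each hypothesis, P(data | H) works out to: P(data | r = 1) = (5/6)(1/5) = 1/6; P(data | r = 2) = (4/6)(2/5) = 4/15; P(data | r = 4) = (2/6)(4/5) = 4/15; P(data | r = 5) = (1/6)(5/5) = 1/6.
Multiplying each by its prior: 1/10 · 1/6 = 1/60, 3/10 · 4/15 = 2/25, 1/5 · 4/15 = 4/75, 2/5 · 1/6 = 1/15; with total 13/60.
Hence P(r = 2 | data) = (2/25) / (13/60) = 24/65.

0.369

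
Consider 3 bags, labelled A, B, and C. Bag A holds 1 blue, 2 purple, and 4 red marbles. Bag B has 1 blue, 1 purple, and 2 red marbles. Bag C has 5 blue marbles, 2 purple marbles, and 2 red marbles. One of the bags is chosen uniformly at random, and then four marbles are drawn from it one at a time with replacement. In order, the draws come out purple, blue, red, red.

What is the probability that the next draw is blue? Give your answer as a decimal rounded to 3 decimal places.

0.262

For each hypothesis, P(data | H) works out to: P(data | bag A) = (2/7)(1/7)(4/7)(4/7) = 0.013328; P(data | bag B) = (1/4)(1/4)(2/4)(2/4) = 0.015625; P(data | bag C) = (2/9)(5/9)(2/9)(2/9) = 0.0060966.
The prior-weighted likelihoods are 1/3 · 0.013328 = 0.0044426, 1/3 · 0.015625 = 0.0052083, 1/3 · 0.0060966 = 0.0020322; summing to 0.011683.
Dividing through by the total gives posterior P(bag A | data) = 0.38026, P(bag B | data) = 0.4458, P(bag C | data) = 0.17394.
The predictive probability is P(blue next | data) = (1/7)(0.38026) + (1/4)(0.4458) + (5/9)(0.17394) = 0.26241.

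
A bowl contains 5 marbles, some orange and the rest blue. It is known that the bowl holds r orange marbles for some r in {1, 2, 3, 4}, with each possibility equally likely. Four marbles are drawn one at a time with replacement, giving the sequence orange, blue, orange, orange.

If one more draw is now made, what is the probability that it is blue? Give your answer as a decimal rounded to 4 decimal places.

Compute the likelihood of the observed sequence for each case: P(data | r = 1) = (1/5)(4/5)(1/5)(1/5) = 0.0064; P(data | r = 2) = (2/5)(3/5)(2/5)(2/5) = 0.0384; P(data | r = 3) = (3/5)(2/5)(3/5)(3/5) = 0.0864; P(data | r = 4) = (4/5)(1/5)(4/5)(4/5) = 0.1024.
The prior-weighted likelihoods are 1/4 · 0.0064 = 0.0016, 1/4 · 0.0384 = 0.0096, 1/4 · 0.0864 = 0.0216, 1/4 · 0.1024 = 0.0256; with total 0.0584.
Dividing through by the total gives posterior P(r = 1 | data) = 0.027397, P(r = 2 | data) = 0.16438, P(r = 3 | data) = 0.36986, P(r = 4 | data) = 0.43836.
So P(blue next | data) = Σ P(blue next | H) P(H | data) = (4/5)(0.027397) + (3/5)(0.16438) + (2/5)(0.36986) + (1/5)(0.43836) = 0.35616.

0.3562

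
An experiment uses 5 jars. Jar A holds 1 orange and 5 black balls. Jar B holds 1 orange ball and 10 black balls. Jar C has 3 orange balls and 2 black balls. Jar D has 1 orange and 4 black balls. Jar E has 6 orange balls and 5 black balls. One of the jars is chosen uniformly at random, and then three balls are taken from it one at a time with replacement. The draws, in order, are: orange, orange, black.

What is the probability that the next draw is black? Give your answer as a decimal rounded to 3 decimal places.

For each hypothesis, P(data | H) works out to: P(data | jar A) = (1/6)(1/6)(5/6) = 0.023148; P(data | jar B) = (1/11)(1/11)(10/11) = 0.0075131; P(data | jar C) = (3/5)(3/5)(2/5) = 0.144; P(data | jar D) = (1/5)(1/5)(4/5) = 0.032; P(data | jar E) = (6/11)(6/11)(5/11) = 0.13524.
The prior-weighted likelihoods are 1/5 · 0.023148 = 0.0046296, 1/5 · 0.0075131 = 0.0015026, 1/5 · 0.144 = 0.0288, 1/5 · 0.032 = 0.0064, 1/5 · 0.13524 = 0.027047; with total 0.06838.
Normalising, the posterior is P(jar A | data) = 0.067705, P(jar B | data) = 0.021975, P(jar C | data) = 0.42118, P(jar D | data) = 0.093595, P(jar E | data) = 0.39555.
Averaging over the posterior, P(black next | data) = (5/6)(0.067705) + (10/11)(0.021975) + (2/5)(0.42118) + (4/5)(0.093595) + (5/11)(0.39555) = 0.49954.

0.500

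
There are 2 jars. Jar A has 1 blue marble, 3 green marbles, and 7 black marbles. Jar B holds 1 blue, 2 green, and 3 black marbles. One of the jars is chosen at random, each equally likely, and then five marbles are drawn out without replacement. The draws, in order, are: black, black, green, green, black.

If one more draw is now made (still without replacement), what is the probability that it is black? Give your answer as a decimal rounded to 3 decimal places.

0.385

Under each hypothesis, the probability of the observed sequence is: P(data | jar A) = (7/11)(6/10)(3/9)(2/8)(5/7) = 1/44; P(data | jar B) = (3/6)(2/5)(2/4)(1/3)(1/2) = 1/60.
The prior-weighted likelihoods are 1/2 · 1/44 = 1/88, 1/2 · 1/60 = 1/120; these sum to 13/660.
Normalising, the posterior is P(jar A | data) = 15/26, P(jar B | data) = 11/26.
The predictive probability is P(black next | data) = (2/3)(15/26) + (0)(11/26) = 5/13.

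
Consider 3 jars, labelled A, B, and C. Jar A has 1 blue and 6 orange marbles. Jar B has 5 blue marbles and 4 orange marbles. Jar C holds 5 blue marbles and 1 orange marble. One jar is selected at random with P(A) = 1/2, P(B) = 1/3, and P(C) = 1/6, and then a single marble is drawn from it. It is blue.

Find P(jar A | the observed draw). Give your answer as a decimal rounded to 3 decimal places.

0.181

For each hypothesis, P(data | H) works out to: P(data | jar A) = (1/7) = 1/7; P(data | jar B) = (5/9) = 5/9; P(data | jar C) = (5/6) = 5/6.
The prior-weighted likelihoods are 1/2 · 1/7 = 1/14, 1/3 · 5/9 = 5/27, 1/6 · 5/6 = 5/36; with total 299/756.
So P(jar A | data) = (1/14) / (299/756) = 54/299.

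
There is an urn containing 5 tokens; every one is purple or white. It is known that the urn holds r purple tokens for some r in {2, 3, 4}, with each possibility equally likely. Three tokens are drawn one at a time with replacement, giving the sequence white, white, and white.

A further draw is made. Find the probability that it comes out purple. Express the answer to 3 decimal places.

0.456

Compute the likelihood of the observed sequence for each case: P(data | r = 2) = (3/5)(3/5)(3/5) = 27/125; P(data | r = 3) = (2/5)(2/5)(2/5) = 8/125; P(data | r = 4) = (1/5)(1/5)(1/5) = 1/125.
Weighting by the prior gives 1/3 · 27/125 = 9/125, 1/3 · 8/125 = 8/375, 1/3 · 1/125 = 1/375; with total 12/125.
Dividing through by the total gives posterior P(r = 2 | data) = 3/4, P(r = 3 | data) = 2/9, P(r = 4 | data) = 1/36.
Averaging over the posterior, P(purple next | data) = (2/5)(3/4) + (3/5)(2/9) + (4/5)(1/36) = 41/90.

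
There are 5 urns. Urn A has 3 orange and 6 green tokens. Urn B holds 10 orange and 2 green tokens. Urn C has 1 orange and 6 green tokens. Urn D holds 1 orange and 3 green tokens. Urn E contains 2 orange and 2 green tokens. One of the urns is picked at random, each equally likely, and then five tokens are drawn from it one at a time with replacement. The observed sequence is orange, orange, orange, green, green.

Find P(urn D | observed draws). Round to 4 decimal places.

0.1176

The likelihood of the observed sequence under each hypothesis: P(data | urn A) = (3/9)(3/9)(3/9)(6/9)(6/9) = 0.016461; P(data | urn B) = (10/12)(10/12)(10/12)(2/12)(2/12) = 0.016075; P(data | urn C) = (1/7)(1/7)(1/7)(6/7)(6/7) = 0.002142; P(data | urn D) = (1/4)(1/4)(1/4)(3/4)(3/4) = 0.0087891; P(data | urn E) = (2/4)(2/4)(2/4)(2/4)(2/4) = 0.03125.
The prior-weighted likelihoods are 1/5 · 0.016461 = 0.0032922, 1/5 · 0.016075 = 0.003215, 1/5 · 0.002142 = 0.00042839, 1/5 · 0.0087891 = 0.0017578, 1/5 · 0.03125 = 0.00625; with total 0.014943.
Hence P(urn D | data) = (0.0017578) / (0.014943) = 0.11763.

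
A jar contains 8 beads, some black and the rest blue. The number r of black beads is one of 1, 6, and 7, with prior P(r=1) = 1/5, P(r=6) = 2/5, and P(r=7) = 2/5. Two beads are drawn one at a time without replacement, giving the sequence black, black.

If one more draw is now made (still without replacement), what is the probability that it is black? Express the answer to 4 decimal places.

Compute the likelihood of the observed sequence for each case: P(data | r = 1) = (1/8)(0/7) = 0; P(data | r = 6) = (6/8)(5/7) = 15/28; P(data | r = 7) = (7/8)(6/7) = 3/4.
Multiplying each by its prior: 1/5 · 0 = 0, 2/5 · 15/28 = 3/14, 2/5 · 3/4 = 3/10; these sum to 18/35.
Dividing through by the total gives posterior P(r = 1 | data) = 0, P(r = 6 | data) = 5/12, P(r = 7 | data) = 7/12.
Averaging over the posterior, P(black next | data) = (2/3)(5/12) + (5/6)(7/12) = 55/72.

0.7639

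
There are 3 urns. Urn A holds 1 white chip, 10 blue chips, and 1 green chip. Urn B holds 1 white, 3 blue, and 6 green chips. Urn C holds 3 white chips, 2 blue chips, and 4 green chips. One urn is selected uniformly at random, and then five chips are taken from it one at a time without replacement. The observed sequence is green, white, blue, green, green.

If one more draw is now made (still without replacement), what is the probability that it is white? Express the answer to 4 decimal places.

Compute the likelihood of the observed sequence for each case: P(data | urn A) = (1/12)(1/11)(10/10)(0/9) = 0; P(data | urn B) = (6/10)(1/9)(3/8)(5/7)(4/6) = 1/84; P(data | urn C) = (4/9)(3/8)(2/7)(3/6)(2/5) = 1/105.
Multiplying each by its prior: 1/3 · 0 = 0, 1/3 · 1/84 = 1/252, 1/3 · 1/105 = 1/315; with total 1/140.
Normalising, the posterior is P(urn A | data) = 0, P(urn B | data) = 5/9, P(urn C | data) = 4/9.
So P(white next | data) = Σ P(white next | H) P(H | data) = (0)(5/9) + (1/2)(4/9) = 2/9.

0.2222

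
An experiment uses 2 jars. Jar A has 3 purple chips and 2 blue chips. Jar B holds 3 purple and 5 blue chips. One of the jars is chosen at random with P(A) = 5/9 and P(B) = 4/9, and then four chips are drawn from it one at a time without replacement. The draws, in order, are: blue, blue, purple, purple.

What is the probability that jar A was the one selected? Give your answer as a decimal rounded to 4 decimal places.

0.6364

Under each hypothesis, the probability of the observed sequence is: P(data | jar A) = (2/5)(1/4)(3/3)(2/2) = 1/10; P(data | jar B) = (5/8)(4/7)(3/6)(2/5) = 1/14.
The prior-weighted likelihoods are 5/9 · 1/10 = 1/18, 4/9 · 1/14 = 2/63; these sum to 11/126.
Therefore the posterior P(jar A | data) = (1/18) / (11/126) = 7/11.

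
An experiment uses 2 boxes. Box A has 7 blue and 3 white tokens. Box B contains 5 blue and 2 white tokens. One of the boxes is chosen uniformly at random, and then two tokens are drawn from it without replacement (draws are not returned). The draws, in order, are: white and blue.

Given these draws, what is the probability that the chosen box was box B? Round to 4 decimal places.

Compute the likelihood of the observed sequence for each case: P(data | box A) = (3/10)(7/9) = 7/30; P(data | box B) = (2/7)(5/6) = 5/21.
The prior-weighted likelihoods are 1/2 · 7/30 = 7/60, 1/2 · 5/21 = 5/42; these sum to 33/140.
So P(box B | data) = (5/42) / (33/140) = 50/99.

0.5051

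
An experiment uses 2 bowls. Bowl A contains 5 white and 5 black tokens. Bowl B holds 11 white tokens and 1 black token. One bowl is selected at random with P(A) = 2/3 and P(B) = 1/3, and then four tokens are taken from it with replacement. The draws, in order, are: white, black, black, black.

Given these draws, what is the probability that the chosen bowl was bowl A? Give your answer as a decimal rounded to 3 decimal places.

Compute the likelihood of the observed sequence for each case: P(data | bowl A) = (5/10)(5/10)(5/10)(5/10) = 0.0625; P(data | bowl B) = (11/12)(1/12)(1/12)(1/12) = 0.00053048.
Multiplying each by its prior: 2/3 · 0.0625 = 0.041667, 1/3 · 0.00053048 = 0.00017683; summing to 0.041843.
By Bayes' rule, P(bowl A | data) = (0.041667) / (0.041843) = 0.99577.

0.996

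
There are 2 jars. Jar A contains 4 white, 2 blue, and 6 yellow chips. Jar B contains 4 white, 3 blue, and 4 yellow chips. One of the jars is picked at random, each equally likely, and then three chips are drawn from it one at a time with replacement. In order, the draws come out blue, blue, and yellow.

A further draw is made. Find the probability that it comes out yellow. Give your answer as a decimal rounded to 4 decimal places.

For each hypothesis, P(data | H) works out to: P(data | jar A) = (2/12)(2/12)(6/12) = 0.013889; P(data | jar B) = (3/11)(3/11)(4/11) = 0.027047.
Multiplying each by its prior: 1/2 · 0.013889 = 0.0069444, 1/2 · 0.027047 = 0.013524; summing to 0.020468.
Normalising, the posterior is P(jar A | data) = 0.33928, P(jar B | data) = 0.66072.
The predictive probability is P(yellow next | data) = (1/2)(0.33928) + (4/11)(0.66072) = 0.4099.

0.4099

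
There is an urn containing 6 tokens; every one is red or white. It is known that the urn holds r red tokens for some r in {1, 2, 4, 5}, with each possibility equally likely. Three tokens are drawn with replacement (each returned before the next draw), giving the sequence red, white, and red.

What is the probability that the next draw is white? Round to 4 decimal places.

0.3803

Under each hypothesis, the probability of the observed sequence is: P(data | r = 1) = (1/6)(5/6)(1/6) = 5/216; P(data | r = 2) = (2/6)(4/6)(2/6) = 2/27; P(data | r = 4) = (4/6)(2/6)(4/6) = 4/27; P(data | r = 5) = (5/6)(1/6)(5/6) = 25/216.
The prior-weighted likelihoods are 1/4 · 5/216 = 5/864, 1/4 · 2/27 = 1/54, 1/4 · 4/27 = 1/27, 1/4 · 25/216 = 25/864; with total 13/144.
Normalising, the posterior is P(r = 1 | data) = 5/78, P(r = 2 | data) = 8/39, P(r = 4 | data) = 16/39, P(r = 5 | data) = 25/78.
Averaging over the posterior, P(white next | data) = (5/6)(5/78) + (2/3)(8/39) + (1/3)(16/39) + (1/6)(25/78) = 89/234.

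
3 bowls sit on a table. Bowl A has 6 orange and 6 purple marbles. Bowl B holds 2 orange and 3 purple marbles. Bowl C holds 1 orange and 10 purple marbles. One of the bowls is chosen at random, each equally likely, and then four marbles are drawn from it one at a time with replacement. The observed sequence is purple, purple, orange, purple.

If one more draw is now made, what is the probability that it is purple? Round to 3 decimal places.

0.668

Under each hypothesis, the probability of the observed sequence is: P(data | bowl A) = (6/12)(6/12)(6/12)(6/12) = 0.0625; P(data | bowl B) = (3/5)(3/5)(2/5)(3/5) = 0.0864; P(data | bowl C) = (10/11)(10/11)(1/11)(10/11) = 0.068301.
The prior-weighted likelihoods are 1/3 · 0.0625 = 0.020833, 1/3 · 0.0864 = 0.0288, 1/3 · 0.068301 = 0.022767; summing to 0.0724.
Dividing through by the total gives posterior P(bowl A | data) = 0.28775, P(bowl B | data) = 0.39779, P(bowl C | data) = 0.31446.
Averaging over the posterior, P(purple next | data) = (1/2)(0.28775) + (3/5)(0.39779) + (10/11)(0.31446) = 0.66842.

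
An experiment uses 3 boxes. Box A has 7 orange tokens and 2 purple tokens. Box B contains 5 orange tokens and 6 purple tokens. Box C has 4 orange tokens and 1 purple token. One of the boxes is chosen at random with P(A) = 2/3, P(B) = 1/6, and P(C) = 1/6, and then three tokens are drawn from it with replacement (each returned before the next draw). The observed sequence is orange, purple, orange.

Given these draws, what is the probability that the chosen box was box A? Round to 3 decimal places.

0.691

Compute the likelihood of the observed sequence for each case: P(data | box A) = (7/9)(2/9)(7/9) = 0.13443; P(data | box B) = (5/11)(6/11)(5/11) = 0.1127; P(data | box C) = (4/5)(1/5)(4/5) = 0.128.
Weighting by the prior gives 2/3 · 0.13443 = 0.08962, 1/6 · 0.1127 = 0.018783, 1/6 · 0.128 = 0.021333; with total 0.12974.
So P(box A | data) = (0.08962) / (0.12974) = 0.69079.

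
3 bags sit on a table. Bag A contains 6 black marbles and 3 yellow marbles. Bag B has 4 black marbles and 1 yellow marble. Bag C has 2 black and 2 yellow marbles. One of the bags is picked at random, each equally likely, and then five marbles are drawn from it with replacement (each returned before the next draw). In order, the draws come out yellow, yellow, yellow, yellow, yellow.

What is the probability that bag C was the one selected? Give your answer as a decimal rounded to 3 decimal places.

0.876

Under each hypothesis, the probability of the observed sequence is: P(data | bag A) = (3/9)(3/9)(3/9)(3/9)(3/9) = 0.0041152; P(data | bag B) = (1/5)(1/5)(1/5)(1/5)(1/5) = 0.00032; P(data | bag C) = (2/4)(2/4)(2/4)(2/4)(2/4) = 0.03125.
The prior-weighted likelihoods are 1/3 · 0.0041152 = 0.0013717, 1/3 · 0.00032 = 0.00010667, 1/3 · 0.03125 = 0.010417; summing to 0.011895.
By Bayes' rule, P(bag C | data) = (0.010417) / (0.011895) = 0.87571.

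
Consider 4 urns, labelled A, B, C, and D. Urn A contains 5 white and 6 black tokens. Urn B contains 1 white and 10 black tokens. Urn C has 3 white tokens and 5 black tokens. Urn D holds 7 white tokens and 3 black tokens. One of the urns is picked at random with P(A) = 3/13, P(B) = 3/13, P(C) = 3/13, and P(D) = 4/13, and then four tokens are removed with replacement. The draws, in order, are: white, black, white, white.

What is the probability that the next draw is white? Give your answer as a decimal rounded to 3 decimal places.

The likelihood of the observed sequence under each hypothesis: P(data | urn A) = (5/11)(6/11)(5/11)(5/11) = 0.051226; P(data | urn B) = (1/11)(10/11)(1/11)(1/11) = 0.00068301; P(data | urn C) = (3/8)(5/8)(3/8)(3/8) = 0.032959; P(data | urn D) = (7/10)(3/10)(7/10)(7/10) = 0.1029.
The prior-weighted likelihoods are 3/13 · 0.051226 = 0.011821, 3/13 · 0.00068301 = 0.00015762, 3/13 · 0.032959 = 0.0076059, 4/13 · 0.1029 = 0.031662; these sum to 0.051246.
The posterior is then P(urn A | data) = 0.23068, P(urn B | data) = 0.0030757, P(urn C | data) = 0.14842, P(urn D | data) = 0.61783.
So P(white next | data) = Σ P(white next | H) P(H | data) = (5/11)(0.23068) + (1/11)(0.0030757) + (3/8)(0.14842) + (7/10)(0.61783) = 0.59327.

0.593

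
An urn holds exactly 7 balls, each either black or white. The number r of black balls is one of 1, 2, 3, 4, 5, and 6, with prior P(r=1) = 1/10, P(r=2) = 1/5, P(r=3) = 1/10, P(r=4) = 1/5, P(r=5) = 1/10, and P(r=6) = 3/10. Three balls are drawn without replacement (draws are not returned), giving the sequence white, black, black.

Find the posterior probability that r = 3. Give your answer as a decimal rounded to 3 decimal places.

0.098

Compute the likelihood of the observed sequence for each case: P(data | r = 1) = (6/7)(1/6)(0/5) = 0; P(data | r = 2) = (5/7)(2/6)(1/5) = 1/21; P(data | r = 3) = (4/7)(3/6)(2/5) = 4/35; P(data | r = 4) = (3/7)(4/6)(3/5) = 6/35; P(data | r = 5) = (2/7)(5/6)(4/5) = 4/21; P(data | r = 6) = (1/7)(6/6)(5/5) = 1/7.
Multiplying each by its prior: 1/10 · 0 = 0, 1/5 · 1/21 = 1/105, 1/10 · 4/35 = 2/175, 1/5 · 6/35 = 6/175, 1/10 · 4/21 = 2/105, 3/10 · 1/7 = 3/70; with total 41/350.
So P(r = 3 | data) = (2/175) / (41/350) = 4/41.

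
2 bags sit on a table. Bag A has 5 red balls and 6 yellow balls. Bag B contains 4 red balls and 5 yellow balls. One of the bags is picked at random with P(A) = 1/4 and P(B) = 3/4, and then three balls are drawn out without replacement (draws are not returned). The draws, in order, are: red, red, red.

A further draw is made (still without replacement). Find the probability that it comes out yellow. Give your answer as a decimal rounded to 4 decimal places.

Compute the likelihood of the observed sequence for each case: P(data | bag A) = (5/11)(4/10)(3/9) = 2/33; P(data | bag B) = (4/9)(3/8)(2/7) = 1/21.
Weighting by the prior gives 1/4 · 2/33 = 1/66, 3/4 · 1/21 = 1/28; with total 47/924.
Dividing through by the total gives posterior P(bag A | data) = 14/47, P(bag B | data) = 33/47.
Averaging over the posterior, P(yellow next | data) = (3/4)(14/47) + (5/6)(33/47) = 38/47.

0.8085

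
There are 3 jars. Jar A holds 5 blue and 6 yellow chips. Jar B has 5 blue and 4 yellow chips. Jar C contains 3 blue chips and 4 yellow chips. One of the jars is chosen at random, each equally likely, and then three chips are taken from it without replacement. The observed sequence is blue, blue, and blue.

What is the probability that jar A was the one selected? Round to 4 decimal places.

The likelihood of the observed sequence under each hypothesis: P(data | jar A) = (5/11)(4/10)(3/9) = 0.060606; P(data | jar B) = (5/9)(4/8)(3/7) = 0.11905; P(data | jar C) = (3/7)(2/6)(1/5) = 0.028571.
Multiplying each by its prior: 1/3 · 0.060606 = 0.020202, 1/3 · 0.11905 = 0.039683, 1/3 · 0.028571 = 0.0095238; with total 0.069408.
So P(jar A | data) = (0.020202) / (0.069408) = 0.29106.

0.2911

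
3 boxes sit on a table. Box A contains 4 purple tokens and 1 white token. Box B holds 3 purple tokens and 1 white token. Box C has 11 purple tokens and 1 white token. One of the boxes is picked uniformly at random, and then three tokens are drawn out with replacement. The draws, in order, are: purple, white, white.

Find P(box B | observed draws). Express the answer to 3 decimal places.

The likelihood of the observed sequence under each hypothesis: P(data | box A) = (4/5)(1/5)(1/5) = 0.032; P(data | box B) = (3/4)(1/4)(1/4) = 0.046875; P(data | box C) = (11/12)(1/12)(1/12) = 0.0063657.
The prior-weighted likelihoods are 1/3 · 0.032 = 0.010667, 1/3 · 0.046875 = 0.015625, 1/3 · 0.0063657 = 0.0021219; summing to 0.028414.
Hence P(box B | data) = (0.015625) / (0.028414) = 0.54991.

0.550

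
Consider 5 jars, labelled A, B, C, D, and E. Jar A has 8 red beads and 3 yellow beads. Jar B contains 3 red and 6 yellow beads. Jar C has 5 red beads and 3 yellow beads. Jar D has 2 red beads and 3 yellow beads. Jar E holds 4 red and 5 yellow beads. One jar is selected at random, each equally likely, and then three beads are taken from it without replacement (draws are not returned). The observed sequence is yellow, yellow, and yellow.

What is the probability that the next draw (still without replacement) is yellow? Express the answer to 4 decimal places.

0.3300

Under each hypothesis, the probability of the observed sequence is: P(data | jar A) = (3/11)(2/10)(1/9) = 0.0060606; P(data | jar B) = (6/9)(5/8)(4/7) = 0.2381; P(data | jar C) = (3/8)(2/7)(1/6) = 0.017857; P(data | jar D) = (3/5)(2/4)(1/3) = 0.1; P(data | jar E) = (5/9)(4/8)(3/7) = 0.11905.
Weighting by the prior gives 1/5 · 0.0060606 = 0.0012121, 1/5 · 0.2381 = 0.047619, 1/5 · 0.017857 = 0.0035714, 1/5 · 0.1 = 0.02, 1/5 · 0.11905 = 0.02381; summing to 0.096212.
The posterior is then P(jar A | data) = 0.012598, P(jar B | data) = 0.49494, P(jar C | data) = 0.03712, P(jar D | data) = 0.20787, P(jar E | data) = 0.24747.
The predictive probability is P(yellow next | data) = (0)(0.012598) + (1/2)(0.49494) + (0)(0.03712) + (0)(0.20787) + (1/3)(0.24747) = 0.32996.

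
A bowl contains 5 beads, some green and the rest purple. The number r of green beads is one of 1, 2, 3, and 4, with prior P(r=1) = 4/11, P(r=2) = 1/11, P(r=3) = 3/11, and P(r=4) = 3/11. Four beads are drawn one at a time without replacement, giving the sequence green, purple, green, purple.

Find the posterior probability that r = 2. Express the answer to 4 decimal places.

0.2500

The likelihood of the observed sequence under each hypothesis: P(data | r = 1) = (1/5)(4/4)(0/3) = 0; P(data | r = 2) = (2/5)(3/4)(1/3)(2/2) = 1/10; P(data | r = 3) = (3/5)(2/4)(2/3)(1/2) = 1/10; P(data | r = 4) = (4/5)(1/4)(3/3)(0/2) = 0.
Multiplying each by its prior: 4/11 · 0 = 0, 1/11 · 1/10 = 1/110, 3/11 · 1/10 = 3/110, 3/11 · 0 = 0; these sum to 2/55.
Therefore the posterior P(r = 2 | data) = (1/110) / (2/55) = 1/4.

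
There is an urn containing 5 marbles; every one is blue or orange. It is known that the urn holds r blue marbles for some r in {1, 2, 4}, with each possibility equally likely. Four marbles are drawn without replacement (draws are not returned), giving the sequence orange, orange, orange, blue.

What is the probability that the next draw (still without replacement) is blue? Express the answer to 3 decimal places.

Compute the likelihood of the observed sequence for each case: P(data | r = 1) = (4/5)(3/4)(2/3)(1/2) = 1/5; P(data | r = 2) = (3/5)(2/4)(1/3)(2/2) = 1/10; P(data | r = 4) = (1/5)(0/4) = 0.
The prior-weighted likelihoods are 1/3 · 1/5 = 1/15, 1/3 · 1/10 = 1/30, 1/3 · 0 = 0; with total 1/10.
The posterior is then P(r = 1 | data) = 2/3, P(r = 2 | data) = 1/3, P(r = 4 | data) = 0.
Averaging over the posterior, P(blue next | data) = (0)(2/3) + (1)(1/3) = 1/3.

0.333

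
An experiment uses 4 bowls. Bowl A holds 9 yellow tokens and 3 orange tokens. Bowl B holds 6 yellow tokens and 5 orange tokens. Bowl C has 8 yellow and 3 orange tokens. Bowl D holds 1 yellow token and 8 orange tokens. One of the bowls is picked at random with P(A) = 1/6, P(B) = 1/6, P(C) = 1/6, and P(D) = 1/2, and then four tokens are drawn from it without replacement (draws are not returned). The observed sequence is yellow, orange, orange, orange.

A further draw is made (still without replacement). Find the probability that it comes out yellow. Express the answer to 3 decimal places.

Compute the likelihood of the observed sequence for each case: P(data | bowl A) = (9/12)(3/11)(2/10)(1/9) = 0.0045455; P(data | bowl B) = (6/11)(5/10)(4/9)(3/8) = 0.045455; P(data | bowl C) = (8/11)(3/10)(2/9)(1/8) = 0.0060606; P(data | bowl D) = (1/9)(8/8)(7/7)(6/6) = 0.11111.
Weighting by the prior gives 1/6 · 0.0045455 = 0.00075758, 1/6 · 0.045455 = 0.0075758, 1/6 · 0.0060606 = 0.0010101, 1/2 · 0.11111 = 0.055556; summing to 0.064899.
Dividing through by the total gives posterior P(bowl A | data) = 0.011673, P(bowl B | data) = 0.11673, P(bowl C | data) = 0.015564, P(bowl D | data) = 0.85603.
So P(yellow next | data) = Σ P(yellow next | H) P(H | data) = (1)(0.011673) + (5/7)(0.11673) + (1)(0.015564) + (0)(0.85603) = 0.11062.

0.111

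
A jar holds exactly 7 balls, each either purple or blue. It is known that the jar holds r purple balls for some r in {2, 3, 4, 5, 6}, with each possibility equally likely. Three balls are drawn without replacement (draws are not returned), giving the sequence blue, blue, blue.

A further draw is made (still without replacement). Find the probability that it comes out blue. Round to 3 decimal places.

For each hypothesis, P(data | H) works out to: P(data | r = 2) = (5/7)(4/6)(3/5) = 2/7; P(data | r = 3) = (4/7)(3/6)(2/5) = 4/35; P(data | r = 4) = (3/7)(2/6)(1/5) = 1/35; P(data | r = 5) = (2/7)(1/6)(0/5) = 0; P(data | r = 6) = (1/7)(0/6) = 0.
Multiplying each by its prior: 1/5 · 2/7 = 2/35, 1/5 · 4/35 = 4/175, 1/5 · 1/35 = 1/175, 1/5 · 0 = 0, 1/5 · 0 = 0; summing to 3/35.
Dividing through by the total gives posterior P(r = 2 | data) = 2/3, P(r = 3 | data) = 4/15, P(r = 4 | data) = 1/15, P(r = 5 | data) = 0, P(r = 6 | data) = 0.
The predictive probability is P(blue next | data) = (1/2)(2/3) + (1/4)(4/15) + (0)(1/15) = 2/5.

0.400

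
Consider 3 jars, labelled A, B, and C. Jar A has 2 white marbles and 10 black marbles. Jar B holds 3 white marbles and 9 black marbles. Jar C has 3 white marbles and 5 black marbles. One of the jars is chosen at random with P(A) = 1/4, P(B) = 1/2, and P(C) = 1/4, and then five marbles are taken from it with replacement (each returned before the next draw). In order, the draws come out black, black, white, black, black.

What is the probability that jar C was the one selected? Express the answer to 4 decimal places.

0.1934

For each hypothesis, P(data | H) works out to: P(data | jar A) = (10/12)(10/12)(2/12)(10/12)(10/12) = 0.080376; P(data | jar B) = (9/12)(9/12)(3/12)(9/12)(9/12) = 0.079102; P(data | jar C) = (5/8)(5/8)(3/8)(5/8)(5/8) = 0.05722.
Multiplying each by its prior: 1/4 · 0.080376 = 0.020094, 1/2 · 0.079102 = 0.039551, 1/4 · 0.05722 = 0.014305; summing to 0.07395.
Therefore the posterior P(jar C | data) = (0.014305) / (0.07395) = 0.19344.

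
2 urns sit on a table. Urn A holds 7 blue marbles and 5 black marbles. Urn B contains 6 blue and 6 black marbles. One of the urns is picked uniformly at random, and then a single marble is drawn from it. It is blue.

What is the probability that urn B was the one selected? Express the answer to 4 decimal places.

Under each hypothesis, the probability of this draw is: P(data | urn A) = (7/12) = 7/12; P(data | urn B) = (6/12) = 1/2.
The prior-weighted likelihoods are 1/2 · 7/12 = 7/24, 1/2 · 1/2 = 1/4; summing to 13/24.
So P(urn B | data) = (1/4) / (13/24) = 6/13.

0.4615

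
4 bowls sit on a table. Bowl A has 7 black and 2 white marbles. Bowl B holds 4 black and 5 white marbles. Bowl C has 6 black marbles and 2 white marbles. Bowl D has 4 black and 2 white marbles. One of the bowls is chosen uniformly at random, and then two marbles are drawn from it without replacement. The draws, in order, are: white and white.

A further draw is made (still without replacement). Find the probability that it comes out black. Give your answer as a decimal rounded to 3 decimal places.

Under each hypothesis, the probability of the observed sequence is: P(data | bowl A) = (2/9)(1/8) = 0.027778; P(data | bowl B) = (5/9)(4/8) = 0.27778; P(data | bowl C) = (2/8)(1/7) = 0.035714; P(data | bowl D) = (2/6)(1/5) = 0.066667.
Weighting by the prior gives 1/4 · 0.027778 = 0.0069444, 1/4 · 0.27778 = 0.069444, 1/4 · 0.035714 = 0.0089286, 1/4 · 0.066667 = 0.016667; summing to 0.10198.
Dividing through by the total gives posterior P(bowl A | data) = 0.068093, P(bowl B | data) = 0.68093, P(bowl C | data) = 0.087549, P(bowl D | data) = 0.16342.
So P(black next | data) = Σ P(black next | H) P(H | data) = (1)(0.068093) + (4/7)(0.68093) + (1)(0.087549) + (1)(0.16342) = 0.70817.

0.708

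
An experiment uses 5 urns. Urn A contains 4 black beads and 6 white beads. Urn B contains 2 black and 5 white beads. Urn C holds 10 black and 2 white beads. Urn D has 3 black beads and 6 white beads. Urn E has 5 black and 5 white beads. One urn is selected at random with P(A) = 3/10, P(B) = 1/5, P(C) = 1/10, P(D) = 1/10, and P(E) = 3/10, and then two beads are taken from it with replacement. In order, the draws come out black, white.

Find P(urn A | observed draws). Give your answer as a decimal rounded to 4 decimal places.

0.3215

Compute the likelihood of the observed sequence for each case: P(data | urn A) = (4/10)(6/10) = 0.24; P(data | urn B) = (2/7)(5/7) = 0.20408; P(data | urn C) = (10/12)(2/12) = 0.13889; P(data | urn D) = (3/9)(6/9) = 0.22222; P(data | urn E) = (5/10)(5/10) = 0.25.
Multiplying each by its prior: 3/10 · 0.24 = 0.072, 1/5 · 0.20408 = 0.040816, 1/10 · 0.13889 = 0.013889, 1/10 · 0.22222 = 0.022222, 3/10 · 0.25 = 0.075; these sum to 0.22393.
So P(urn A | data) = (0.072) / (0.22393) = 0.32153.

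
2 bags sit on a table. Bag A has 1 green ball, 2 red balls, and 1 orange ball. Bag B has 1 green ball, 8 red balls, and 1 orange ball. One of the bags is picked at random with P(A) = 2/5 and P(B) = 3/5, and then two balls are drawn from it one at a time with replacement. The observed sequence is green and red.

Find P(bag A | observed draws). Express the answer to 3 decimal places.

0.510

For each hypothesis, P(data | H) works out to: P(data | bag A) = (1/4)(2/4) = 1/8; P(data | bag B) = (1/10)(8/10) = 2/25.
Multiplying each by its prior: 2/5 · 1/8 = 1/20, 3/5 · 2/25 = 6/125; summing to 49/500.
So P(bag A | data) = (1/20) / (49/500) = 25/49.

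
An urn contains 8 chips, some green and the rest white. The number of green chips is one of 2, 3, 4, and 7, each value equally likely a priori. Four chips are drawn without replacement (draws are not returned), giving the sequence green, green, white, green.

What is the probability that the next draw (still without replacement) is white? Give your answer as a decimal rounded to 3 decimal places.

Under each hypothesis, the probability of the observed sequence is: P(data | r = 2) = (2/8)(1/7)(6/6)(0/5) = 0; P(data | r = 3) = (3/8)(2/7)(5/6)(1/5) = 1/56; P(data | r = 4) = (4/8)(3/7)(4/6)(2/5) = 2/35; P(data | r = 7) = (7/8)(6/7)(1/6)(5/5) = 1/8.
Weighting by the prior gives 1/4 · 0 = 0, 1/4 · 1/56 = 1/224, 1/4 · 2/35 = 1/70, 1/4 · 1/8 = 1/32; with total 1/20.
Normalising, the posterior is P(r = 2 | data) = 0, P(r = 3 | data) = 5/56, P(r = 4 | data) = 2/7, P(r = 7 | data) = 5/8.
So P(white next | data) = Σ P(white next | H) P(H | data) = (1)(5/56) + (3/4)(2/7) + (0)(5/8) = 17/56.

0.304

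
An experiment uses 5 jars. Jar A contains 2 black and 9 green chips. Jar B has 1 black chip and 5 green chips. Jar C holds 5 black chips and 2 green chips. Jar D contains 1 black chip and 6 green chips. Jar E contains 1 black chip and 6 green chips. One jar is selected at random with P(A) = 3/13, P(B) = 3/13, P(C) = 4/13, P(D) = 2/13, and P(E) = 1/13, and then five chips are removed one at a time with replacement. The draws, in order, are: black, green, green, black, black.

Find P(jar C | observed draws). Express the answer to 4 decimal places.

Under each hypothesis, the probability of the observed sequence is: P(data | jar A) = (2/11)(9/11)(9/11)(2/11)(2/11) = 0.0040236; P(data | jar B) = (1/6)(5/6)(5/6)(1/6)(1/6) = 0.003215; P(data | jar C) = (5/7)(2/7)(2/7)(5/7)(5/7) = 0.02975; P(data | jar D) = (1/7)(6/7)(6/7)(1/7)(1/7) = 0.002142; P(data | jar E) = (1/7)(6/7)(6/7)(1/7)(1/7) = 0.002142.
Weighting by the prior gives 3/13 · 0.0040236 = 0.00092852, 3/13 · 0.003215 = 0.00074193, 4/13 · 0.02975 = 0.0091537, 2/13 · 0.002142 = 0.00032953, 1/13 · 0.002142 = 0.00016477; these sum to 0.011318.
By Bayes' rule, P(jar C | data) = (0.0091537) / (0.011318) = 0.80874.

0.8087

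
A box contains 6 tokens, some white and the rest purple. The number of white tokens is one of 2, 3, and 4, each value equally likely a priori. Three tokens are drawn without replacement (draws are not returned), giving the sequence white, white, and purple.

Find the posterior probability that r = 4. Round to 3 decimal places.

Compute the likelihood of the observed sequence for each case: P(data | r = 2) = (2/6)(1/5)(4/4) = 1/15; P(data | r = 3) = (3/6)(2/5)(3/4) = 3/20; P(data | r = 4) = (4/6)(3/5)(2/4) = 1/5.
The prior-weighted likelihoods are 1/3 · 1/15 = 1/45, 1/3 · 3/20 = 1/20, 1/3 · 1/5 = 1/15; these sum to 5/36.
Therefore the posterior P(r = 4 | data) = (1/15) / (5/36) = 12/25.

0.480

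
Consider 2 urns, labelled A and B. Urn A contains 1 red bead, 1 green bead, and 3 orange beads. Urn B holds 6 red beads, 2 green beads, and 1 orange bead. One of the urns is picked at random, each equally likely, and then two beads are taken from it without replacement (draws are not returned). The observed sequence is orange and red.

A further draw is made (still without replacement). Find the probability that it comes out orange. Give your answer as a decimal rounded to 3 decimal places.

0.429

Under each hypothesis, the probability of the observed sequence is: P(data | urn A) = (3/5)(1/4) = 3/20; P(data | urn B) = (1/9)(6/8) = 1/12.
The prior-weighted likelihoods are 1/2 · 3/20 = 3/40, 1/2 · 1/12 = 1/24; summing to 7/60.
Dividing through by the total gives posterior P(urn A | data) = 9/14, P(urn B | data) = 5/14.
The predictive probability is P(orange next | data) = (2/3)(9/14) + (0)(5/14) = 3/7.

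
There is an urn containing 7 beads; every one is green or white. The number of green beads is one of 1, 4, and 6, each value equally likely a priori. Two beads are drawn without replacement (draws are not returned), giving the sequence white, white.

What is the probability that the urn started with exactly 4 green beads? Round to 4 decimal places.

Under each hypothesis, the probability of the observed sequence is: P(data | r = 1) = (6/7)(5/6) = 5/7; P(data | r = 4) = (3/7)(2/6) = 1/7; P(data | r = 6) = (1/7)(0/6) = 0.
Weighting by the prior gives 1/3 · 5/7 = 5/21, 1/3 · 1/7 = 1/21, 1/3 · 0 = 0; with total 2/7.
Hence P(r = 4 | data) = (1/21) / (2/7) = 1/6.

0.1667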